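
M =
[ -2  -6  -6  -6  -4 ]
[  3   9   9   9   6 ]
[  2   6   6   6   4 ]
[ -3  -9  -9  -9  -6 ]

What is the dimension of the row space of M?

Row reduce to echelon form.
R2 ← R2 + (3/2)·R1: [0, 0, 0, 0, 0]
R3 ← R3 + R1: [0, 0, 0, 0, 0]
R4 ← R4 − (3/2)·R1: [0, 0, 0, 0, 0]
Echelon form has 1 nonzero row, so rank(M) = 1.
The row space has dimension equal to the rank: 1.

1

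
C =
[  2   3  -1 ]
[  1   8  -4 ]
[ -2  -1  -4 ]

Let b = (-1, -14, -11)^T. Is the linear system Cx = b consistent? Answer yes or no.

Row reduce the augmented matrix [C | b].
R2 ← R2 − (1/2)·R1: [0, 13/2, -7/2, -27/2]
R3 ← R3 + R1: [0, 2, -5, -12]
R3 ← R3 − (4/13)·R2: [0, 0, -51/13, -102/13]
The echelon form has 3 nonzero rows, and every pivot lies in the first 3 columns, so rank(C) = rank([C|b]) = 3.
The system is consistent.

yes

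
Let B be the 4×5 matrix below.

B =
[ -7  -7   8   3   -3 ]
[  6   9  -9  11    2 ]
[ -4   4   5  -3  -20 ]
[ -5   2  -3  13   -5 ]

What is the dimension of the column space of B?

4

Row reduce to echelon form.
R2 ← R2 + (6/7)·R1: [0, 3, -15/7, 95/7, -4/7]
R3 ← R3 − (4/7)·R1: [0, 8, 3/7, -33/7, -128/7]
R4 ← R4 − (5/7)·R1: [0, 7, -61/7, 76/7, -20/7]
R3 ← R3 − (8/3)·R2: [0, 0, 43/7, -859/21, -352/21]
R4 ← R4 − (7/3)·R2: [0, 0, -26/7, -437/21, -32/21]
R4 ← R4 + (26/43)·R3: [0, 0, 0, -5875/129, -1504/129]
Echelon form has 4 nonzero rows, so rank(B) = 4.
The column space has dimension equal to the rank: 4.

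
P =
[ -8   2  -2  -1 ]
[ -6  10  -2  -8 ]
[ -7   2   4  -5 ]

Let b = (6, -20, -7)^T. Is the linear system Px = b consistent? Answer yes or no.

Row reduce the augmented matrix [P | b].
R2 ← R2 − (3/4)·R1: [0, 17/2, -1/2, -29/4, -49/2]
R3 ← R3 − (7/8)·R1: [0, 1/4, 23/4, -33/8, -49/4]
R3 ← R3 − (1/34)·R2: [0, 0, 98/17, -133/34, -196/17]
The echelon form has 3 nonzero rows, and every pivot lies in the first 4 columns, so rank(P) = rank([P|b]) = 3.
The system is consistent.

yes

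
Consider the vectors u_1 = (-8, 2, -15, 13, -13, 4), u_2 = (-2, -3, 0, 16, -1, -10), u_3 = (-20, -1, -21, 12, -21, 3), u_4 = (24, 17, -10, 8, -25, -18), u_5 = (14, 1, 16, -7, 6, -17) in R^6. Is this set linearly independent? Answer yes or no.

Form the matrix with these vectors as rows and row reduce.
R2 ← R2 − (1/4)·R1: [0, -7/2, 15/4, 51/4, 9/4, -11]
R3 ← R3 − (5/2)·R1: [0, -6, 33/2, -41/2, 23/2, -7]
R4 ← R4 + (3)·R1: [0, 23, -55, 47, -64, -6]
R5 ← R5 + (7/4)·R1: [0, 9/2, -41/4, 63/4, -67/4, -10]
R3 ← R3 − (12/7)·R2: [0, 0, 141/14, -593/14, 107/14, 83/7]
R4 ← R4 + (46/7)·R2: [0, 0, -425/14, 1831/14, -689/14, -548/7]
R5 ← R5 + (9/7)·R2: [0, 0, -38/7, 225/7, -97/7, -169/7]
R4 ← R4 + (425/141)·R3: [0, 0, 0, 439/141, -3691/141, -5999/141]
R5 ← R5 + (76/141)·R3: [0, 0, 0, 1313/141, -1373/141, -2503/141]
R5 ← R5 − (1313/439)·R4: [0, 0, 0, 0, 30096/439, 48070/439]
5 nonzero rows, so the 5 vectors span a space of dimension 5.
Since 5 = 5, the vectors are linearly independent.

yes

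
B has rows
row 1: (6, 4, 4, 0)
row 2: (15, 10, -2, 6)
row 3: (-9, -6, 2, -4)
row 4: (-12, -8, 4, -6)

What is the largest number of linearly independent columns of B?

Row reduce to echelon form.
R2 ← R2 − (5/2)·R1: [0, 0, -12, 6]
R3 ← R3 + (3/2)·R1: [0, 0, 8, -4]
R4 ← R4 + (2)·R1: [0, 0, 12, -6]
R3 ← R3 + (2/3)·R2: [0, 0, 0, 0]
R4 ← R4 + R2: [0, 0, 0, 0]
Echelon form has 2 nonzero rows, so rank(B) = 2.
The rank gives the maximum number of linearly independent columns: 2.

2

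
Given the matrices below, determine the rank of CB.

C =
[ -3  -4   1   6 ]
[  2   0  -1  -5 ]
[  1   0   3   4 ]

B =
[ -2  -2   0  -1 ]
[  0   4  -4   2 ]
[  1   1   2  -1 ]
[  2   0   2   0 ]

3

First compute CB:
[[ 19,  -9,  30,  -6],
 [-15,  -5, -12,  -1],
 [  9,   1,  14,  -4]]
Now row reduce the product.
R2 ← R2 + (15/19)·R1: [0, -230/19, 222/19, -109/19]
R3 ← R3 − (9/19)·R1: [0, 100/19, -4/19, -22/19]
R3 ← R3 + (10/23)·R2: [0, 0, 112/23, -84/23]
3 nonzero rows, so rank(CB) = 3.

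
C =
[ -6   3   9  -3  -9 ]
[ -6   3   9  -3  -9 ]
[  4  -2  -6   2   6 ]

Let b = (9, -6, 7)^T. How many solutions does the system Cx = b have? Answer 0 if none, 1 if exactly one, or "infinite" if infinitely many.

Row reduce the augmented matrix [C | b].
R2 ← R2 − R1: [0, 0, 0, 0, 0, -15]
R3 ← R3 + (2/3)·R1: [0, 0, 0, 0, 0, 13]
R3 ← R3 + (13/15)·R2: [0, 0, 0, 0, 0, 0]
The echelon form has 2 nonzero rows; the last pivot sits in the augmented column, so rank(C) = 1 but rank([C|b]) = 2.
Since the ranks differ, the system is inconsistent.
It has no solutions.

0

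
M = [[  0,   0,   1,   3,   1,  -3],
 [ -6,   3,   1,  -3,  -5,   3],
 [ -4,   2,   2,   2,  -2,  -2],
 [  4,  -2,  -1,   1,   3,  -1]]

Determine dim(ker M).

4

Row reduce to echelon form.
Swap R1 ↔ R2
R3 ← R3 − (2/3)·R1: [0, 0, 4/3, 4, 4/3, -4]
R4 ← R4 + (2/3)·R1: [0, 0, -1/3, -1, -1/3, 1]
R3 ← R3 − (4/3)·R2: [0, 0, 0, 0, 0, 0]
R4 ← R4 + (1/3)·R2: [0, 0, 0, 0, 0, 0]
2 nonzero rows, so rank(M) = 2.
M has 6 columns; by rank–nullity, nullity = 6 − 2 = 4.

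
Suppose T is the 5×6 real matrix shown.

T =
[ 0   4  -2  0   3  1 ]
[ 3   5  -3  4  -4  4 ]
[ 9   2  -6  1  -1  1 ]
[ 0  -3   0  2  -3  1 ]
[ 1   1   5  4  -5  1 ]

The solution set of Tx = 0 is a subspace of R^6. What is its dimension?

1

Row reduce to echelon form.
Swap R1 ↔ R2
R3 ← R3 − (3)·R1: [0, -13, 3, -11, 11, -11]
R5 ← R5 − (1/3)·R1: [0, -2/3, 6, 8/3, -11/3, -1/3]
R3 ← R3 + (13/4)·R2: [0, 0, -7/2, -11, 83/4, -31/4]
R4 ← R4 + (3/4)·R2: [0, 0, -3/2, 2, -3/4, 7/4]
R5 ← R5 + (1/6)·R2: [0, 0, 17/3, 8/3, -19/6, -1/6]
R4 ← R4 − (3/7)·R3: [0, 0, 0, 47/7, -135/14, 71/14]
R5 ← R5 + (34/21)·R3: [0, 0, 0, -106/7, 213/7, -89/7]
R5 ← R5 + (106/47)·R4: [0, 0, 0, 0, 408/47, -60/47]
5 nonzero rows, so rank(T) = 5.
T has 6 columns; by rank–nullity, nullity = 6 − 5 = 1.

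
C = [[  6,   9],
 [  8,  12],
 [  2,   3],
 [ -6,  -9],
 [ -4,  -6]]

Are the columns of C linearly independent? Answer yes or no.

no

Row reduce C to echelon form.
R2 ← R2 − (4/3)·R1: [0, 0]
R3 ← R3 − (1/3)·R1: [0, 0]
R4 ← R4 + R1: [0, 0]
R5 ← R5 + (2/3)·R1: [0, 0]
1 pivot among 2 columns.
Only 1 < 2 pivot columns, so the columns are linearly dependent.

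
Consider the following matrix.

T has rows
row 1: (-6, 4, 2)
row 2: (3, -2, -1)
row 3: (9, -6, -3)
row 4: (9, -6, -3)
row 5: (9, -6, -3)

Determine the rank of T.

Row reduce to echelon form.
R2 ← R2 + (1/2)·R1: [0, 0, 0]
R3 ← R3 + (3/2)·R1: [0, 0, 0]
R4 ← R4 + (3/2)·R1: [0, 0, 0]
R5 ← R5 + (3/2)·R1: [0, 0, 0]
Echelon form has 1 nonzero row, so rank(T) = 1.

1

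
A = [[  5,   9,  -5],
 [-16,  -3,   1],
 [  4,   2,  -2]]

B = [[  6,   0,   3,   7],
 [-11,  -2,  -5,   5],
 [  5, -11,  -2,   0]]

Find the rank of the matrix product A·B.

3

First compute AB:
[[-94,  37, -20,  80],
 [-58,  -5, -35, -127],
 [ -8,  18,   6,  38]]
Now row reduce the product.
R2 ← R2 − (29/47)·R1: [0, -1308/47, -1065/47, -8289/47]
R3 ← R3 − (4/47)·R1: [0, 698/47, 362/47, 1466/47]
R3 ← R3 + (349/654)·R2: [0, 0, -957/218, -13717/218]
3 nonzero rows, so rank(AB) = 3.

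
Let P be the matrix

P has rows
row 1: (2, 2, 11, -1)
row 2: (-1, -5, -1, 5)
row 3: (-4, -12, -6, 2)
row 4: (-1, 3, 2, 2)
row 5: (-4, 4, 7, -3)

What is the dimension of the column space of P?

Row reduce to echelon form.
R2 ← R2 + (1/2)·R1: [0, -4, 9/2, 9/2]
R3 ← R3 + (2)·R1: [0, -8, 16, 0]
R4 ← R4 + (1/2)·R1: [0, 4, 15/2, 3/2]
R5 ← R5 + (2)·R1: [0, 8, 29, -5]
R3 ← R3 − (2)·R2: [0, 0, 7, -9]
R4 ← R4 + R2: [0, 0, 12, 6]
R5 ← R5 + (2)·R2: [0, 0, 38, 4]
R4 ← R4 − (12/7)·R3: [0, 0, 0, 150/7]
R5 ← R5 − (38/7)·R3: [0, 0, 0, 370/7]
R5 ← R5 − (37/15)·R4: [0, 0, 0, 0]
Echelon form has 4 nonzero rows, so rank(P) = 4.
The column space has dimension equal to the rank: 4.

4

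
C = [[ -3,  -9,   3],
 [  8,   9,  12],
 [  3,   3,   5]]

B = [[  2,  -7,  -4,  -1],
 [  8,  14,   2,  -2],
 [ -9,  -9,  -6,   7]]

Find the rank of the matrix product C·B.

First compute CB:
[[-105, -132, -24,  42],
 [-20, -38, -86,  58],
 [-15, -24, -36,  26]]
Now row reduce the product.
R2 ← R2 − (4/21)·R1: [0, -90/7, -570/7, 50]
R3 ← R3 − (1/7)·R1: [0, -36/7, -228/7, 20]
R3 ← R3 − (2/5)·R2: [0, 0, 0, 0]
2 nonzero rows, so rank(CB) = 2.

2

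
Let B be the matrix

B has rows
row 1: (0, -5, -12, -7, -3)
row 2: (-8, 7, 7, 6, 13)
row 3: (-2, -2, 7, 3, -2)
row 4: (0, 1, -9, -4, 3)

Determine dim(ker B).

2

Row reduce to echelon form.
Swap R1 ↔ R2
R3 ← R3 − (1/4)·R1: [0, -15/4, 21/4, 3/2, -21/4]
R3 ← R3 − (3/4)·R2: [0, 0, 57/4, 27/4, -3]
R4 ← R4 + (1/5)·R2: [0, 0, -57/5, -27/5, 12/5]
R4 ← R4 + (4/5)·R3: [0, 0, 0, 0, 0]
3 nonzero rows, so rank(B) = 3.
B has 5 columns; by rank–nullity, nullity = 5 − 3 = 2.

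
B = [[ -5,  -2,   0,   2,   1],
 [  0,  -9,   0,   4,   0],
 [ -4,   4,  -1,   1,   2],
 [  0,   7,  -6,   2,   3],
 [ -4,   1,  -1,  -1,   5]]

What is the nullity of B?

0

Row reduce to echelon form.
R3 ← R3 − (4/5)·R1: [0, 28/5, -1, -3/5, 6/5]
R5 ← R5 − (4/5)·R1: [0, 13/5, -1, -13/5, 21/5]
R3 ← R3 + (28/45)·R2: [0, 0, -1, 17/9, 6/5]
R4 ← R4 + (7/9)·R2: [0, 0, -6, 46/9, 3]
R5 ← R5 + (13/45)·R2: [0, 0, -1, -13/9, 21/5]
R4 ← R4 − (6)·R3: [0, 0, 0, -56/9, -21/5]
R5 ← R5 − R3: [0, 0, 0, -10/3, 3]
R5 ← R5 − (15/28)·R4: [0, 0, 0, 0, 21/4]
5 nonzero rows, so rank(B) = 5.
B has 5 columns; by rank–nullity, nullity = 5 − 5 = 0.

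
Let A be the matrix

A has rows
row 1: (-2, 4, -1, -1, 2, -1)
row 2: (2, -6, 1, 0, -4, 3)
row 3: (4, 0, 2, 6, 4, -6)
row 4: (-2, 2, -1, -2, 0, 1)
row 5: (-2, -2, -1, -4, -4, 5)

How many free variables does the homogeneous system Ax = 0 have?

4

Row reduce to echelon form.
R2 ← R2 + R1: [0, -2, 0, -1, -2, 2]
R3 ← R3 + (2)·R1: [0, 8, 0, 4, 8, -8]
R4 ← R4 − R1: [0, -2, 0, -1, -2, 2]
R5 ← R5 − R1: [0, -6, 0, -3, -6, 6]
R3 ← R3 + (4)·R2: [0, 0, 0, 0, 0, 0]
R4 ← R4 − R2: [0, 0, 0, 0, 0, 0]
R5 ← R5 − (3)·R2: [0, 0, 0, 0, 0, 0]
2 nonzero rows, so rank(A) = 2.
A has 6 columns; by rank–nullity, nullity = 6 − 2 = 4.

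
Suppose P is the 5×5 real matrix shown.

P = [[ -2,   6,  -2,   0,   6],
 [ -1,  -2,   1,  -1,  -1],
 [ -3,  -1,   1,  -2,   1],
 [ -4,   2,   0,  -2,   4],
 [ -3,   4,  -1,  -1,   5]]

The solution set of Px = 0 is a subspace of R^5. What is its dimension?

Row reduce to echelon form.
R2 ← R2 − (1/2)·R1: [0, -5, 2, -1, -4]
R3 ← R3 − (3/2)·R1: [0, -10, 4, -2, -8]
R4 ← R4 − (2)·R1: [0, -10, 4, -2, -8]
R5 ← R5 − (3/2)·R1: [0, -5, 2, -1, -4]
R3 ← R3 − (2)·R2: [0, 0, 0, 0, 0]
R4 ← R4 − (2)·R2: [0, 0, 0, 0, 0]
R5 ← R5 − R2: [0, 0, 0, 0, 0]
2 nonzero rows, so rank(P) = 2.
P has 5 columns; by rank–nullity, nullity = 5 − 2 = 3.

3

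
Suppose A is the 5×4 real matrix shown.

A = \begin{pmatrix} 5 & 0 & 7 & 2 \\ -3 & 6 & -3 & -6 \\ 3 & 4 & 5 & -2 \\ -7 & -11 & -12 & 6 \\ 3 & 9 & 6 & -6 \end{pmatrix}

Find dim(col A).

Row reduce to echelon form.
R2 ← R2 + (3/5)·R1: [0, 6, 6/5, -24/5]
R3 ← R3 − (3/5)·R1: [0, 4, 4/5, -16/5]
R4 ← R4 + (7/5)·R1: [0, -11, -11/5, 44/5]
R5 ← R5 − (3/5)·R1: [0, 9, 9/5, -36/5]
R3 ← R3 − (2/3)·R2: [0, 0, 0, 0]
R4 ← R4 + (11/6)·R2: [0, 0, 0, 0]
R5 ← R5 − (3/2)·R2: [0, 0, 0, 0]
Echelon form has 2 nonzero rows, so rank(A) = 2.
The column space has dimension equal to the rank: 2.

2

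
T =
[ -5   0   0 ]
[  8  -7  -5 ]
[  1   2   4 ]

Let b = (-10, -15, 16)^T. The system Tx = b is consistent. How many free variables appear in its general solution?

Row reduce the augmented matrix [T | b].
R2 ← R2 + (8/5)·R1: [0, -7, -5, -31]
R3 ← R3 + (1/5)·R1: [0, 2, 4, 14]
R3 ← R3 + (2/7)·R2: [0, 0, 18/7, 36/7]
The echelon form has 3 nonzero rows, and every pivot lies in the first 3 columns, so rank(T) = rank([T|b]) = 3.
The system is consistent.
Free variables = (unknowns) − (rank) = 3 − 3 = 0.

0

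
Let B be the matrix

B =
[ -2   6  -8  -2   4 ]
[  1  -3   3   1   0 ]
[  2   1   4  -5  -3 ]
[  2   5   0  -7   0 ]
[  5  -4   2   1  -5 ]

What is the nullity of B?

Row reduce to echelon form.
R2 ← R2 + (1/2)·R1: [0, 0, -1, 0, 2]
R3 ← R3 + R1: [0, 7, -4, -7, 1]
R4 ← R4 + R1: [0, 11, -8, -9, 4]
R5 ← R5 + (5/2)·R1: [0, 11, -18, -4, 5]
Swap R2 ↔ R3
R4 ← R4 − (11/7)·R2: [0, 0, -12/7, 2, 17/7]
R5 ← R5 − (11/7)·R2: [0, 0, -82/7, 7, 24/7]
R4 ← R4 − (12/7)·R3: [0, 0, 0, 2, -1]
R5 ← R5 − (82/7)·R3: [0, 0, 0, 7, -20]
R5 ← R5 − (7/2)·R4: [0, 0, 0, 0, -33/2]
5 nonzero rows, so rank(B) = 5.
B has 5 columns; by rank–nullity, nullity = 5 − 5 = 0.

0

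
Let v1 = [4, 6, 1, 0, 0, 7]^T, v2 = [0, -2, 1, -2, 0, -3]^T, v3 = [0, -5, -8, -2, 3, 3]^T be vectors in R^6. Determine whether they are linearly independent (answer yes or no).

Form the matrix with these vectors as rows and row reduce.
R3 ← R3 − (5/2)·R2: [0, 0, -21/2, 3, 3, 21/2]
3 nonzero rows, so the 3 vectors span a space of dimension 3.
Since 3 = 3, the vectors are linearly independent.

yes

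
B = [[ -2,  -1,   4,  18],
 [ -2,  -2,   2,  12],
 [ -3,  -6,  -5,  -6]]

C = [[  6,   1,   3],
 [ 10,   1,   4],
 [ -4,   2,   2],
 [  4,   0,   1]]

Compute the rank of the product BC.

2

First compute BC:
[[ 34,   5,  16],
 [  8,   0,   2],
 [-82, -19, -49]]
Now row reduce the product.
R2 ← R2 − (4/17)·R1: [0, -20/17, -30/17]
R3 ← R3 + (41/17)·R1: [0, -118/17, -177/17]
R3 ← R3 − (59/10)·R2: [0, 0, 0]
2 nonzero rows, so rank(BC) = 2.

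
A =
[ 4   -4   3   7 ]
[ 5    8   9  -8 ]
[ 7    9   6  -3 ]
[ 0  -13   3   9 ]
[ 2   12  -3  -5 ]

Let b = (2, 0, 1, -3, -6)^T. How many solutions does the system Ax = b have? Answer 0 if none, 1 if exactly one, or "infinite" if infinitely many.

Row reduce the augmented matrix [A | b].
R2 ← R2 − (5/4)·R1: [0, 13, 21/4, -67/4, -5/2]
R3 ← R3 − (7/4)·R1: [0, 16, 3/4, -61/4, -5/2]
R5 ← R5 − (1/2)·R1: [0, 14, -9/2, -17/2, -7]
R3 ← R3 − (16/13)·R2: [0, 0, -297/52, 279/52, 15/26]
R4 ← R4 + R2: [0, 0, 33/4, -31/4, -11/2]
R5 ← R5 − (14/13)·R2: [0, 0, -132/13, 124/13, -56/13]
R4 ← R4 + (13/9)·R3: [0, 0, 0, 0, -14/3]
R5 ← R5 − (16/9)·R3: [0, 0, 0, 0, -16/3]
R5 ← R5 − (8/7)·R4: [0, 0, 0, 0, 0]
The echelon form has 4 nonzero rows; the last pivot sits in the augmented column, so rank(A) = 3 but rank([A|b]) = 4.
Since the ranks differ, the system is inconsistent.
It has no solutions.

0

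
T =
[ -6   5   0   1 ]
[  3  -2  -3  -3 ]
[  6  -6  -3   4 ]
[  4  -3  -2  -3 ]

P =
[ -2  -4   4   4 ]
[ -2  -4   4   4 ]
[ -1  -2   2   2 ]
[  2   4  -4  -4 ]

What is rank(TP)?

1

First compute TP:
[[  4,   8,  -8,  -8],
 [ -5, -10,  10,  10],
 [ 11,  22, -22, -22],
 [ -6, -12,  12,  12]]
Now row reduce the product.
R2 ← R2 + (5/4)·R1: [0, 0, 0, 0]
R3 ← R3 − (11/4)·R1: [0, 0, 0, 0]
R4 ← R4 + (3/2)·R1: [0, 0, 0, 0]
1 nonzero row, so rank(TP) = 1.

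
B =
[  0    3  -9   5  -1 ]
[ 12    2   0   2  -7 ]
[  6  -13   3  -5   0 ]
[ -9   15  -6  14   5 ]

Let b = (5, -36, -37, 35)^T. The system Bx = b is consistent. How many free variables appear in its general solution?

1

Row reduce the augmented matrix [B | b].
Swap R1 ↔ R2
R3 ← R3 − (1/2)·R1: [0, -14, 3, -6, 7/2, -19]
R4 ← R4 + (3/4)·R1: [0, 33/2, -6, 31/2, -1/4, 8]
R3 ← R3 + (14/3)·R2: [0, 0, -39, 52/3, -7/6, 13/3]
R4 ← R4 − (11/2)·R2: [0, 0, 87/2, -12, 21/4, -39/2]
R4 ← R4 + (29/26)·R3: [0, 0, 0, 22/3, 154/39, -44/3]
The echelon form has 4 nonzero rows, and every pivot lies in the first 5 columns, so rank(B) = rank([B|b]) = 4.
The system is consistent.
Free variables = (unknowns) − (rank) = 5 − 4 = 1.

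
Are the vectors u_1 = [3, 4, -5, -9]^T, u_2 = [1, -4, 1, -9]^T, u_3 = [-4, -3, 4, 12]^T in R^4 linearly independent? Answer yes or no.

yes

Form the matrix with these vectors as rows and row reduce.
R2 ← R2 − (1/3)·R1: [0, -16/3, 8/3, -6]
R3 ← R3 + (4/3)·R1: [0, 7/3, -8/3, 0]
R3 ← R3 + (7/16)·R2: [0, 0, -3/2, -21/8]
3 nonzero rows, so the 3 vectors span a space of dimension 3.
Since 3 = 3, the vectors are linearly independent.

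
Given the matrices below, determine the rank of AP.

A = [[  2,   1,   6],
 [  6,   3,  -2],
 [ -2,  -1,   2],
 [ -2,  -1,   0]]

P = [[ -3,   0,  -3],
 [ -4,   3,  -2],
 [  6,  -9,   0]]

First compute AP:
[[ 26, -51,  -8],
 [-42,  27, -24],
 [ 22, -21,   8],
 [ 10,  -3,   8]]
Now row reduce the product.
R2 ← R2 + (21/13)·R1: [0, -720/13, -480/13]
R3 ← R3 − (11/13)·R1: [0, 288/13, 192/13]
R4 ← R4 − (5/13)·R1: [0, 216/13, 144/13]
R3 ← R3 + (2/5)·R2: [0, 0, 0]
R4 ← R4 + (3/10)·R2: [0, 0, 0]
2 nonzero rows, so rank(AP) = 2.

2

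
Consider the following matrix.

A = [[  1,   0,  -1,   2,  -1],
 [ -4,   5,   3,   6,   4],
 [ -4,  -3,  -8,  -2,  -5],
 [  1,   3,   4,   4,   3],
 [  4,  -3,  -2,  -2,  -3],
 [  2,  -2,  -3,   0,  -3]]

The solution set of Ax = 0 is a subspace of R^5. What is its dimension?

Row reduce to echelon form.
R2 ← R2 + (4)·R1: [0, 5, -1, 14, 0]
R3 ← R3 + (4)·R1: [0, -3, -12, 6, -9]
R4 ← R4 − R1: [0, 3, 5, 2, 4]
R5 ← R5 − (4)·R1: [0, -3, 2, -10, 1]
R6 ← R6 − (2)·R1: [0, -2, -1, -4, -1]
R3 ← R3 + (3/5)·R2: [0, 0, -63/5, 72/5, -9]
R4 ← R4 − (3/5)·R2: [0, 0, 28/5, -32/5, 4]
R5 ← R5 + (3/5)·R2: [0, 0, 7/5, -8/5, 1]
R6 ← R6 + (2/5)·R2: [0, 0, -7/5, 8/5, -1]
R4 ← R4 + (4/9)·R3: [0, 0, 0, 0, 0]
R5 ← R5 + (1/9)·R3: [0, 0, 0, 0, 0]
R6 ← R6 − (1/9)·R3: [0, 0, 0, 0, 0]
3 nonzero rows, so rank(A) = 3.
A has 5 columns; by rank–nullity, nullity = 5 − 3 = 2.

2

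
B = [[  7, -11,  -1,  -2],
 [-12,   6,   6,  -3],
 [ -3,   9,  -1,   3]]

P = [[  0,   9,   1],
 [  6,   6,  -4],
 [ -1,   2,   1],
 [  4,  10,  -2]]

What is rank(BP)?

2

First compute BP:
[[-73, -25,  54],
 [ 18, -90, -24],
 [ 67,  55, -46]]
Now row reduce the product.
R2 ← R2 + (18/73)·R1: [0, -7020/73, -780/73]
R3 ← R3 + (67/73)·R1: [0, 2340/73, 260/73]
R3 ← R3 + (1/3)·R2: [0, 0, 0]
2 nonzero rows, so rank(BP) = 2.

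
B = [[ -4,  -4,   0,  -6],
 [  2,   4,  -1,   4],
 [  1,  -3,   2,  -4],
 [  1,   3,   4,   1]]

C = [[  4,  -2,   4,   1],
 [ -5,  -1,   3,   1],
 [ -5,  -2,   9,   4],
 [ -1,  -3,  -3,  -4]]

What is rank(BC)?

First compute BC:
[[ 10,  30, -10,  16],
 [-11, -18,  -1, -14],
 [ 13,   9,  25,  22],
 [-32, -16,  46,  16]]
Now row reduce the product.
R2 ← R2 + (11/10)·R1: [0, 15, -12, 18/5]
R3 ← R3 − (13/10)·R1: [0, -30, 38, 6/5]
R4 ← R4 + (16/5)·R1: [0, 80, 14, 336/5]
R3 ← R3 + (2)·R2: [0, 0, 14, 42/5]
R4 ← R4 − (16/3)·R2: [0, 0, 78, 48]
R4 ← R4 − (39/7)·R3: [0, 0, 0, 6/5]
4 nonzero rows, so rank(BC) = 4.

4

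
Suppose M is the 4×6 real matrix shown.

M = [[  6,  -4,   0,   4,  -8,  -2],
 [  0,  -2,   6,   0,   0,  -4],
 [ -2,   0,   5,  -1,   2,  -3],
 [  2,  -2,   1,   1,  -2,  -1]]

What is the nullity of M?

Row reduce to echelon form.
R3 ← R3 + (1/3)·R1: [0, -4/3, 5, 1/3, -2/3, -11/3]
R4 ← R4 − (1/3)·R1: [0, -2/3, 1, -1/3, 2/3, -1/3]
R3 ← R3 − (2/3)·R2: [0, 0, 1, 1/3, -2/3, -1]
R4 ← R4 − (1/3)·R2: [0, 0, -1, -1/3, 2/3, 1]
R4 ← R4 + R3: [0, 0, 0, 0, 0, 0]
3 nonzero rows, so rank(M) = 3.
M has 6 columns; by rank–nullity, nullity = 6 − 3 = 3.

3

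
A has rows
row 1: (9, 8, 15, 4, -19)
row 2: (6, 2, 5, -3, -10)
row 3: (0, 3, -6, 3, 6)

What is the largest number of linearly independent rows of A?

Row reduce to echelon form.
R2 ← R2 − (2/3)·R1: [0, -10/3, -5, -17/3, 8/3]
R3 ← R3 + (9/10)·R2: [0, 0, -21/2, -21/10, 42/5]
Echelon form has 3 nonzero rows, so rank(A) = 3.
The rank gives the maximum number of linearly independent rows: 3.

3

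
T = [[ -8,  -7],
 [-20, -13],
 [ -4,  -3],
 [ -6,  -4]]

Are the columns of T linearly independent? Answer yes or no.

Row reduce T to echelon form.
R2 ← R2 − (5/2)·R1: [0, 9/2]
R3 ← R3 − (1/2)·R1: [0, 1/2]
R4 ← R4 − (3/4)·R1: [0, 5/4]
R3 ← R3 − (1/9)·R2: [0, 0]
R4 ← R4 − (5/18)·R2: [0, 0]
2 pivots among 2 columns.
Every column is a pivot column, so the columns are linearly independent.

yes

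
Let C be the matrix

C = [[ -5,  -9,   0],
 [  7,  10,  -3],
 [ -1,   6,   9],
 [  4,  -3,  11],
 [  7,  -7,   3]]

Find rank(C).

3

Row reduce to echelon form.
R2 ← R2 + (7/5)·R1: [0, -13/5, -3]
R3 ← R3 − (1/5)·R1: [0, 39/5, 9]
R4 ← R4 + (4/5)·R1: [0, -51/5, 11]
R5 ← R5 + (7/5)·R1: [0, -98/5, 3]
R3 ← R3 + (3)·R2: [0, 0, 0]
R4 ← R4 − (51/13)·R2: [0, 0, 296/13]
R5 ← R5 − (98/13)·R2: [0, 0, 333/13]
Swap R3 ↔ R4
R5 ← R5 − (9/8)·R3: [0, 0, 0]
Echelon form has 3 nonzero rows, so rank(C) = 3.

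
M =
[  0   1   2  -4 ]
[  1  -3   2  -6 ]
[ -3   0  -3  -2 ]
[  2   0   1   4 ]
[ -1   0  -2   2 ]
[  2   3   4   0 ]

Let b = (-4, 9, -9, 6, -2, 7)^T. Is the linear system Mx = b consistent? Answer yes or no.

no

Row reduce the augmented matrix [M | b].
Swap R1 ↔ R2
R3 ← R3 + (3)·R1: [0, -9, 3, -20, 18]
R4 ← R4 − (2)·R1: [0, 6, -3, 16, -12]
R5 ← R5 + R1: [0, -3, 0, -4, 7]
R6 ← R6 − (2)·R1: [0, 9, 0, 12, -11]
R3 ← R3 + (9)·R2: [0, 0, 21, -56, -18]
R4 ← R4 − (6)·R2: [0, 0, -15, 40, 12]
R5 ← R5 + (3)·R2: [0, 0, 6, -16, -5]
R6 ← R6 − (9)·R2: [0, 0, -18, 48, 25]
R4 ← R4 + (5/7)·R3: [0, 0, 0, 0, -6/7]
R5 ← R5 − (2/7)·R3: [0, 0, 0, 0, 1/7]
R6 ← R6 + (6/7)·R3: [0, 0, 0, 0, 67/7]
R5 ← R5 + (1/6)·R4: [0, 0, 0, 0, 0]
R6 ← R6 + (67/6)·R4: [0, 0, 0, 0, 0]
The echelon form has 4 nonzero rows; the last pivot sits in the augmented column, so rank(M) = 3 but rank([M|b]) = 4.
Since the ranks differ, the system is inconsistent.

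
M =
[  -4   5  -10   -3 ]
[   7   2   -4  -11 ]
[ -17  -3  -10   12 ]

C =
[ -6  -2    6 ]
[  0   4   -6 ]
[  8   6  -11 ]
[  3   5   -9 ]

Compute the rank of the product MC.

First compute MC:
[[-65, -47,  83],
 [-107, -85, 173],
 [ 58,  22, -82]]
Now row reduce the product.
R2 ← R2 − (107/65)·R1: [0, -496/65, 2364/65]
R3 ← R3 + (58/65)·R1: [0, -1296/65, -516/65]
R3 ← R3 − (81/31)·R2: [0, 0, -3192/31]
3 nonzero rows, so rank(MC) = 3.

3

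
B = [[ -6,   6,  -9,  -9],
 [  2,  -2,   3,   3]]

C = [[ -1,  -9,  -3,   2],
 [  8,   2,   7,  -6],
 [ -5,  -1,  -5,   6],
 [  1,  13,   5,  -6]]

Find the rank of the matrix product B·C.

First compute BC:
[[ 90, -42,  60, -48],
 [-30,  14, -20,  16]]
Now row reduce the product.
R2 ← R2 + (1/3)·R1: [0, 0, 0, 0]
1 nonzero row, so rank(BC) = 1.

1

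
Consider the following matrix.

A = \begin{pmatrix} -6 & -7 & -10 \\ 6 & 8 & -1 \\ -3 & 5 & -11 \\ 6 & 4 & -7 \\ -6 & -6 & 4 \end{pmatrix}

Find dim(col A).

3

Row reduce to echelon form.
R2 ← R2 + R1: [0, 1, -11]
R3 ← R3 − (1/2)·R1: [0, 17/2, -6]
R4 ← R4 + R1: [0, -3, -17]
R5 ← R5 − R1: [0, 1, 14]
R3 ← R3 − (17/2)·R2: [0, 0, 175/2]
R4 ← R4 + (3)·R2: [0, 0, -50]
R5 ← R5 − R2: [0, 0, 25]
R4 ← R4 + (4/7)·R3: [0, 0, 0]
R5 ← R5 − (2/7)·R3: [0, 0, 0]
Echelon form has 3 nonzero rows, so rank(A) = 3.
The column space has dimension equal to the rank: 3.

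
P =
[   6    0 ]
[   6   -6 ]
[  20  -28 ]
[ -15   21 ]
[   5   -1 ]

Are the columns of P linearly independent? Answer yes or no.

Row reduce P to echelon form.
R2 ← R2 − R1: [0, -6]
R3 ← R3 − (10/3)·R1: [0, -28]
R4 ← R4 + (5/2)·R1: [0, 21]
R5 ← R5 − (5/6)·R1: [0, -1]
R3 ← R3 − (14/3)·R2: [0, 0]
R4 ← R4 + (7/2)·R2: [0, 0]
R5 ← R5 − (1/6)·R2: [0, 0]
2 pivots among 2 columns.
Every column is a pivot column, so the columns are linearly independent.

yes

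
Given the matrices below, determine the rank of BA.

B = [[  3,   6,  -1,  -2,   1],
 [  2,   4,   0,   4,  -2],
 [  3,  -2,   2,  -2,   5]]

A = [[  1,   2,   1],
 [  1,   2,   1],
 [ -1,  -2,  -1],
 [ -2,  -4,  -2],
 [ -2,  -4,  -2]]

First compute BA:
[[ 12,  24,  12],
 [  2,   4,   2],
 [ -7, -14,  -7]]
Now row reduce the product.
R2 ← R2 − (1/6)·R1: [0, 0, 0]
R3 ← R3 + (7/12)·R1: [0, 0, 0]
1 nonzero row, so rank(BA) = 1.

1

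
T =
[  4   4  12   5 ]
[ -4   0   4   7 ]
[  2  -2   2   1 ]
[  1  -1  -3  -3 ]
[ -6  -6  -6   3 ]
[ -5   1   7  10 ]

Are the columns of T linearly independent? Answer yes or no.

Row reduce T to echelon form.
R2 ← R2 + R1: [0, 4, 16, 12]
R3 ← R3 − (1/2)·R1: [0, -4, -4, -3/2]
R4 ← R4 − (1/4)·R1: [0, -2, -6, -17/4]
R5 ← R5 + (3/2)·R1: [0, 0, 12, 21/2]
R6 ← R6 + (5/4)·R1: [0, 6, 22, 65/4]
R3 ← R3 + R2: [0, 0, 12, 21/2]
R4 ← R4 + (1/2)·R2: [0, 0, 2, 7/4]
R6 ← R6 − (3/2)·R2: [0, 0, -2, -7/4]
R4 ← R4 − (1/6)·R3: [0, 0, 0, 0]
R5 ← R5 − R3: [0, 0, 0, 0]
R6 ← R6 + (1/6)·R3: [0, 0, 0, 0]
3 pivots among 4 columns.
Only 3 < 4 pivot columns, so the columns are linearly dependent.

no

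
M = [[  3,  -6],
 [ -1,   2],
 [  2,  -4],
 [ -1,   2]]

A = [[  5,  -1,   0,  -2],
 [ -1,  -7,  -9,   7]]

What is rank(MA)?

1

First compute MA:
[[ 21,  39,  54, -48],
 [ -7, -13, -18,  16],
 [ 14,  26,  36, -32],
 [ -7, -13, -18,  16]]
Now row reduce the product.
R2 ← R2 + (1/3)·R1: [0, 0, 0, 0]
R3 ← R3 − (2/3)·R1: [0, 0, 0, 0]
R4 ← R4 + (1/3)·R1: [0, 0, 0, 0]
1 nonzero row, so rank(MA) = 1.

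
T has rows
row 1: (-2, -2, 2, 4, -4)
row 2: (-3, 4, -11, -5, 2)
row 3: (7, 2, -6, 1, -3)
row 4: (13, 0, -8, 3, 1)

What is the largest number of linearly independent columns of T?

4

Row reduce to echelon form.
R2 ← R2 − (3/2)·R1: [0, 7, -14, -11, 8]
R3 ← R3 + (7/2)·R1: [0, -5, 1, 15, -17]
R4 ← R4 + (13/2)·R1: [0, -13, 5, 29, -25]
R3 ← R3 + (5/7)·R2: [0, 0, -9, 50/7, -79/7]
R4 ← R4 + (13/7)·R2: [0, 0, -21, 60/7, -71/7]
R4 ← R4 − (7/3)·R3: [0, 0, 0, -170/21, 340/21]
Echelon form has 4 nonzero rows, so rank(T) = 4.
The rank gives the maximum number of linearly independent columns: 4.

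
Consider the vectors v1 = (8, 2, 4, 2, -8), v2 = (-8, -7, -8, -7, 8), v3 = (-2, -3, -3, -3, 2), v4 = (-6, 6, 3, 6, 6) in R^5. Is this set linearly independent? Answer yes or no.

Form the matrix with these vectors as rows and row reduce.
R2 ← R2 + R1: [0, -5, -4, -5, 0]
R3 ← R3 + (1/4)·R1: [0, -5/2, -2, -5/2, 0]
R4 ← R4 + (3/4)·R1: [0, 15/2, 6, 15/2, 0]
R3 ← R3 − (1/2)·R2: [0, 0, 0, 0, 0]
R4 ← R4 + (3/2)·R2: [0, 0, 0, 0, 0]
2 nonzero rows, so the 4 vectors span a space of dimension 2.
Since 2 < 4, the vectors are linearly dependent.

no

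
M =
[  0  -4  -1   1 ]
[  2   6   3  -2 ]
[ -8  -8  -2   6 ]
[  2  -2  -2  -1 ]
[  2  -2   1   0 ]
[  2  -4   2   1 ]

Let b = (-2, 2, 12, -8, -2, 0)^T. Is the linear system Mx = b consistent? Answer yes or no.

yes

Row reduce the augmented matrix [M | b].
Swap R1 ↔ R2
R3 ← R3 + (4)·R1: [0, 16, 10, -2, 20]
R4 ← R4 − R1: [0, -8, -5, 1, -10]
R5 ← R5 − R1: [0, -8, -2, 2, -4]
R6 ← R6 − R1: [0, -10, -1, 3, -2]
R3 ← R3 + (4)·R2: [0, 0, 6, 2, 12]
R4 ← R4 − (2)·R2: [0, 0, -3, -1, -6]
R5 ← R5 − (2)·R2: [0, 0, 0, 0, 0]
R6 ← R6 − (5/2)·R2: [0, 0, 3/2, 1/2, 3]
R4 ← R4 + (1/2)·R3: [0, 0, 0, 0, 0]
R6 ← R6 − (1/4)·R3: [0, 0, 0, 0, 0]
The echelon form has 3 nonzero rows, and every pivot lies in the first 4 columns, so rank(M) = rank([M|b]) = 3.
The system is consistent.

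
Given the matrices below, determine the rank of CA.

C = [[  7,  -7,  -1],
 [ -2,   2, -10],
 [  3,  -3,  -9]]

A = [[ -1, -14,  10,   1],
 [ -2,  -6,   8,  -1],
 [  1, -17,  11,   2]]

First compute CA:
[[  6, -39,   3,  12],
 [-12, 186, -114, -24],
 [ -6, 129, -93, -12]]
Now row reduce the product.
R2 ← R2 + (2)·R1: [0, 108, -108, 0]
R3 ← R3 + R1: [0, 90, -90, 0]
R3 ← R3 − (5/6)·R2: [0, 0, 0, 0]
2 nonzero rows, so rank(CA) = 2.

2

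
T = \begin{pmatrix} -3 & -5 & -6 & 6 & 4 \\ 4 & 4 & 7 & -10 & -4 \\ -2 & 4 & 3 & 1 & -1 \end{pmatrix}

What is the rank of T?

3

Row reduce to echelon form.
R2 ← R2 + (4/3)·R1: [0, -8/3, -1, -2, 4/3]
R3 ← R3 − (2/3)·R1: [0, 22/3, 7, -3, -11/3]
R3 ← R3 + (11/4)·R2: [0, 0, 17/4, -17/2, 0]
Echelon form has 3 nonzero rows, so rank(T) = 3.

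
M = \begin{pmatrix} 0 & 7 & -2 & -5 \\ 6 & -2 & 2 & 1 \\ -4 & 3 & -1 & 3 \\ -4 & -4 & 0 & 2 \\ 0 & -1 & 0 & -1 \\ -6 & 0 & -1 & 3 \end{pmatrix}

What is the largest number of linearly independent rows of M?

Row reduce to echelon form.
Swap R1 ↔ R2
R3 ← R3 + (2/3)·R1: [0, 5/3, 1/3, 11/3]
R4 ← R4 + (2/3)·R1: [0, -16/3, 4/3, 8/3]
R6 ← R6 + R1: [0, -2, 1, 4]
R3 ← R3 − (5/21)·R2: [0, 0, 17/21, 34/7]
R4 ← R4 + (16/21)·R2: [0, 0, -4/21, -8/7]
R5 ← R5 + (1/7)·R2: [0, 0, -2/7, -12/7]
R6 ← R6 + (2/7)·R2: [0, 0, 3/7, 18/7]
R4 ← R4 + (4/17)·R3: [0, 0, 0, 0]
R5 ← R5 + (6/17)·R3: [0, 0, 0, 0]
R6 ← R6 − (9/17)·R3: [0, 0, 0, 0]
Echelon form has 3 nonzero rows, so rank(M) = 3.
The rank gives the maximum number of linearly independent rows: 3.

3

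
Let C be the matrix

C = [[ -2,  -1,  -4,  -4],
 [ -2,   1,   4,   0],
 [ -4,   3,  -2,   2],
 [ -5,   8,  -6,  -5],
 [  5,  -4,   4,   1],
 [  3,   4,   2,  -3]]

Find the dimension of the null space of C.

0

Row reduce to echelon form.
R2 ← R2 − R1: [0, 2, 8, 4]
R3 ← R3 − (2)·R1: [0, 5, 6, 10]
R4 ← R4 − (5/2)·R1: [0, 21/2, 4, 5]
R5 ← R5 + (5/2)·R1: [0, -13/2, -6, -9]
R6 ← R6 + (3/2)·R1: [0, 5/2, -4, -9]
R3 ← R3 − (5/2)·R2: [0, 0, -14, 0]
R4 ← R4 − (21/4)·R2: [0, 0, -38, -16]
R5 ← R5 + (13/4)·R2: [0, 0, 20, 4]
R6 ← R6 − (5/4)·R2: [0, 0, -14, -14]
R4 ← R4 − (19/7)·R3: [0, 0, 0, -16]
R5 ← R5 + (10/7)·R3: [0, 0, 0, 4]
R6 ← R6 − R3: [0, 0, 0, -14]
R5 ← R5 + (1/4)·R4: [0, 0, 0, 0]
R6 ← R6 − (7/8)·R4: [0, 0, 0, 0]
4 nonzero rows, so rank(C) = 4.
C has 4 columns; by rank–nullity, nullity = 4 − 4 = 0.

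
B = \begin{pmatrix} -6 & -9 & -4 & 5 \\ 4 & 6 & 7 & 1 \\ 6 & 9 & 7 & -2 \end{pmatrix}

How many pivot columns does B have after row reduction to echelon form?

Row reduce to echelon form.
R2 ← R2 + (2/3)·R1: [0, 0, 13/3, 13/3]
R3 ← R3 + R1: [0, 0, 3, 3]
R3 ← R3 − (9/13)·R2: [0, 0, 0, 0]
Echelon form has 2 nonzero rows, so rank(B) = 2.
Each nonzero row contributes one pivot column: 2 pivot columns.

2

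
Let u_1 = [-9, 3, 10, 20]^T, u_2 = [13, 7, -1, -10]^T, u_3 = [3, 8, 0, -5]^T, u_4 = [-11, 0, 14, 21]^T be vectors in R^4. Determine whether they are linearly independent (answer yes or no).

Form the matrix with these vectors as rows and row reduce.
R2 ← R2 + (13/9)·R1: [0, 34/3, 121/9, 170/9]
R3 ← R3 + (1/3)·R1: [0, 9, 10/3, 5/3]
R4 ← R4 − (11/9)·R1: [0, -11/3, 16/9, -31/9]
R3 ← R3 − (27/34)·R2: [0, 0, -749/102, -40/3]
R4 ← R4 + (11/34)·R2: [0, 0, 625/102, 8/3]
R4 ← R4 + (625/749)·R3: [0, 0, 0, -6336/749]
4 nonzero rows, so the 4 vectors span a space of dimension 4.
Since 4 = 4, the vectors are linearly independent.

yes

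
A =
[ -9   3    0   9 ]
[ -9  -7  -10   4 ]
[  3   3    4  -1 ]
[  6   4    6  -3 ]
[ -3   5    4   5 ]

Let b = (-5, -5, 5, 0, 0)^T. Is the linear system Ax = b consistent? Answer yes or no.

Row reduce the augmented matrix [A | b].
R2 ← R2 − R1: [0, -10, -10, -5, 0]
R3 ← R3 + (1/3)·R1: [0, 4, 4, 2, 10/3]
R4 ← R4 + (2/3)·R1: [0, 6, 6, 3, -10/3]
R5 ← R5 − (1/3)·R1: [0, 4, 4, 2, 5/3]
R3 ← R3 + (2/5)·R2: [0, 0, 0, 0, 10/3]
R4 ← R4 + (3/5)·R2: [0, 0, 0, 0, -10/3]
R5 ← R5 + (2/5)·R2: [0, 0, 0, 0, 5/3]
R4 ← R4 + R3: [0, 0, 0, 0, 0]
R5 ← R5 − (1/2)·R3: [0, 0, 0, 0, 0]
The echelon form has 3 nonzero rows; the last pivot sits in the augmented column, so rank(A) = 2 but rank([A|b]) = 3.
Since the ranks differ, the system is inconsistent.

no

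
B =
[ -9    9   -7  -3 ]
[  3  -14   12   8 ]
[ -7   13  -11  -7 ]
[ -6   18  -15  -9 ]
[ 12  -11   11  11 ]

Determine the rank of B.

Row reduce to echelon form.
R2 ← R2 + (1/3)·R1: [0, -11, 29/3, 7]
R3 ← R3 − (7/9)·R1: [0, 6, -50/9, -14/3]
R4 ← R4 − (2/3)·R1: [0, 12, -31/3, -7]
R5 ← R5 + (4/3)·R1: [0, 1, 5/3, 7]
R3 ← R3 + (6/11)·R2: [0, 0, -28/99, -28/33]
R4 ← R4 + (12/11)·R2: [0, 0, 7/33, 7/11]
R5 ← R5 + (1/11)·R2: [0, 0, 28/11, 84/11]
R4 ← R4 + (3/4)·R3: [0, 0, 0, 0]
R5 ← R5 + (9)·R3: [0, 0, 0, 0]
Echelon form has 3 nonzero rows, so rank(B) = 3.

3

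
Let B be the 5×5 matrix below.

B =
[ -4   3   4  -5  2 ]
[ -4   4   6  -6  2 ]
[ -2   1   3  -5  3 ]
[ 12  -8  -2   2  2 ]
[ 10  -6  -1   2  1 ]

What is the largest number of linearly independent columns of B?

Row reduce to echelon form.
R2 ← R2 − R1: [0, 1, 2, -1, 0]
R3 ← R3 − (1/2)·R1: [0, -1/2, 1, -5/2, 2]
R4 ← R4 + (3)·R1: [0, 1, 10, -13, 8]
R5 ← R5 + (5/2)·R1: [0, 3/2, 9, -21/2, 6]
R3 ← R3 + (1/2)·R2: [0, 0, 2, -3, 2]
R4 ← R4 − R2: [0, 0, 8, -12, 8]
R5 ← R5 − (3/2)·R2: [0, 0, 6, -9, 6]
R4 ← R4 − (4)·R3: [0, 0, 0, 0, 0]
R5 ← R5 − (3)·R3: [0, 0, 0, 0, 0]
Echelon form has 3 nonzero rows, so rank(B) = 3.
The rank gives the maximum number of linearly independent columns: 3.

3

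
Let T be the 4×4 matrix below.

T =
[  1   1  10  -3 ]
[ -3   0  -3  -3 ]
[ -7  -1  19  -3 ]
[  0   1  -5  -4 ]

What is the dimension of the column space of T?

3

Row reduce to echelon form.
R2 ← R2 + (3)·R1: [0, 3, 27, -12]
R3 ← R3 + (7)·R1: [0, 6, 89, -24]
R3 ← R3 − (2)·R2: [0, 0, 35, 0]
R4 ← R4 − (1/3)·R2: [0, 0, -14, 0]
R4 ← R4 + (2/5)·R3: [0, 0, 0, 0]
Echelon form has 3 nonzero rows, so rank(T) = 3.
The column space has dimension equal to the rank: 3.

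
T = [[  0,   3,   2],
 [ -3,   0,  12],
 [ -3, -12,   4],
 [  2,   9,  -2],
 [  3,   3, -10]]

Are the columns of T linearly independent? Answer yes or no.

no

Row reduce T to echelon form.
Swap R1 ↔ R2
R3 ← R3 − R1: [0, -12, -8]
R4 ← R4 + (2/3)·R1: [0, 9, 6]
R5 ← R5 + R1: [0, 3, 2]
R3 ← R3 + (4)·R2: [0, 0, 0]
R4 ← R4 − (3)·R2: [0, 0, 0]
R5 ← R5 − R2: [0, 0, 0]
2 pivots among 3 columns.
Only 2 < 3 pivot columns, so the columns are linearly dependent.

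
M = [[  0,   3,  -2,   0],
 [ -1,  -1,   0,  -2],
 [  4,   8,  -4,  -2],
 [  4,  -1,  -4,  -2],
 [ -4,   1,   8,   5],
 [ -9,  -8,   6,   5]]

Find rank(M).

Row reduce to echelon form.
Swap R1 ↔ R2
R3 ← R3 + (4)·R1: [0, 4, -4, -10]
R4 ← R4 + (4)·R1: [0, -5, -4, -10]
R5 ← R5 − (4)·R1: [0, 5, 8, 13]
R6 ← R6 − (9)·R1: [0, 1, 6, 23]
R3 ← R3 − (4/3)·R2: [0, 0, -4/3, -10]
R4 ← R4 + (5/3)·R2: [0, 0, -22/3, -10]
R5 ← R5 − (5/3)·R2: [0, 0, 34/3, 13]
R6 ← R6 − (1/3)·R2: [0, 0, 20/3, 23]
R4 ← R4 − (11/2)·R3: [0, 0, 0, 45]
R5 ← R5 + (17/2)·R3: [0, 0, 0, -72]
R6 ← R6 + (5)·R3: [0, 0, 0, -27]
R5 ← R5 + (8/5)·R4: [0, 0, 0, 0]
R6 ← R6 + (3/5)·R4: [0, 0, 0, 0]
Echelon form has 4 nonzero rows, so rank(M) = 4.

4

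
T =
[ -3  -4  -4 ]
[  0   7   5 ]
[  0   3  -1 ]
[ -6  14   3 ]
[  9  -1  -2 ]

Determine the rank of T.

3

Row reduce to echelon form.
R4 ← R4 − (2)·R1: [0, 22, 11]
R5 ← R5 + (3)·R1: [0, -13, -14]
R3 ← R3 − (3/7)·R2: [0, 0, -22/7]
R4 ← R4 − (22/7)·R2: [0, 0, -33/7]
R5 ← R5 + (13/7)·R2: [0, 0, -33/7]
R4 ← R4 − (3/2)·R3: [0, 0, 0]
R5 ← R5 − (3/2)·R3: [0, 0, 0]
Echelon form has 3 nonzero rows, so rank(T) = 3.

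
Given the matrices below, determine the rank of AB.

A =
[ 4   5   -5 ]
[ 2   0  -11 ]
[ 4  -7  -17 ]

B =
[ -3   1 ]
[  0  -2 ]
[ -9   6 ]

2

First compute AB:
[[ 33, -36],
 [ 93, -64],
 [141, -84]]
Now row reduce the product.
R2 ← R2 − (31/11)·R1: [0, 412/11]
R3 ← R3 − (47/11)·R1: [0, 768/11]
R3 ← R3 − (192/103)·R2: [0, 0]
2 nonzero rows, so rank(AB) = 2.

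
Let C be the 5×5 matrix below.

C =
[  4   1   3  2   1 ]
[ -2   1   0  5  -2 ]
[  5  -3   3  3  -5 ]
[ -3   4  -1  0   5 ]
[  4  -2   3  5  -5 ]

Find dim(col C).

3

Row reduce to echelon form.
R2 ← R2 + (1/2)·R1: [0, 3/2, 3/2, 6, -3/2]
R3 ← R3 − (5/4)·R1: [0, -17/4, -3/4, 1/2, -25/4]
R4 ← R4 + (3/4)·R1: [0, 19/4, 5/4, 3/2, 23/4]
R5 ← R5 − R1: [0, -3, 0, 3, -6]
R3 ← R3 + (17/6)·R2: [0, 0, 7/2, 35/2, -21/2]
R4 ← R4 − (19/6)·R2: [0, 0, -7/2, -35/2, 21/2]
R5 ← R5 + (2)·R2: [0, 0, 3, 15, -9]
R4 ← R4 + R3: [0, 0, 0, 0, 0]
R5 ← R5 − (6/7)·R3: [0, 0, 0, 0, 0]
Echelon form has 3 nonzero rows, so rank(C) = 3.
The column space has dimension equal to the rank: 3.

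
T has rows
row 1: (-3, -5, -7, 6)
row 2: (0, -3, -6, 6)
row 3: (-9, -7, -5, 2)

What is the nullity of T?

2

Row reduce to echelon form.
R3 ← R3 − (3)·R1: [0, 8, 16, -16]
R3 ← R3 + (8/3)·R2: [0, 0, 0, 0]
2 nonzero rows, so rank(T) = 2.
T has 4 columns; by rank–nullity, nullity = 4 − 2 = 2.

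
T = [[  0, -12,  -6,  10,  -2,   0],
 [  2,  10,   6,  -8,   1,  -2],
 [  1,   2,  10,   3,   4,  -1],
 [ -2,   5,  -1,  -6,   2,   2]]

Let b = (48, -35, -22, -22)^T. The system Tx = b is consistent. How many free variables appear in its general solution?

Row reduce the augmented matrix [T | b].
Swap R1 ↔ R2
R3 ← R3 − (1/2)·R1: [0, -3, 7, 7, 7/2, 0, -9/2]
R4 ← R4 + R1: [0, 15, 5, -14, 3, 0, -57]
R3 ← R3 − (1/4)·R2: [0, 0, 17/2, 9/2, 4, 0, -33/2]
R4 ← R4 + (5/4)·R2: [0, 0, -5/2, -3/2, 1/2, 0, 3]
R4 ← R4 + (5/17)·R3: [0, 0, 0, -3/17, 57/34, 0, -63/34]
The echelon form has 4 nonzero rows, and every pivot lies in the first 6 columns, so rank(T) = rank([T|b]) = 4.
The system is consistent.
Free variables = (unknowns) − (rank) = 6 − 4 = 2.

2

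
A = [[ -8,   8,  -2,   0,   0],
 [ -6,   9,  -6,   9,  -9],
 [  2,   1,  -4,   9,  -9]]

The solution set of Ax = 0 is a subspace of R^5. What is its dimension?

Row reduce to echelon form.
R2 ← R2 − (3/4)·R1: [0, 3, -9/2, 9, -9]
R3 ← R3 + (1/4)·R1: [0, 3, -9/2, 9, -9]
R3 ← R3 − R2: [0, 0, 0, 0, 0]
2 nonzero rows, so rank(A) = 2.
A has 5 columns; by rank–nullity, nullity = 5 − 2 = 3.

3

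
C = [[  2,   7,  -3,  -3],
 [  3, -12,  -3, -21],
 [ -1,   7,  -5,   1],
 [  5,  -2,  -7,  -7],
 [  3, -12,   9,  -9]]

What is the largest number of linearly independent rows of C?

Row reduce to echelon form.
R2 ← R2 − (3/2)·R1: [0, -45/2, 3/2, -33/2]
R3 ← R3 + (1/2)·R1: [0, 21/2, -13/2, -1/2]
R4 ← R4 − (5/2)·R1: [0, -39/2, 1/2, 1/2]
R5 ← R5 − (3/2)·R1: [0, -45/2, 27/2, -9/2]
R3 ← R3 + (7/15)·R2: [0, 0, -29/5, -41/5]
R4 ← R4 − (13/15)·R2: [0, 0, -4/5, 74/5]
R5 ← R5 − R2: [0, 0, 12, 12]
R4 ← R4 − (4/29)·R3: [0, 0, 0, 462/29]
R5 ← R5 + (60/29)·R3: [0, 0, 0, -144/29]
R5 ← R5 + (24/77)·R4: [0, 0, 0, 0]
Echelon form has 4 nonzero rows, so rank(C) = 4.
The rank gives the maximum number of linearly independent rows: 4.

4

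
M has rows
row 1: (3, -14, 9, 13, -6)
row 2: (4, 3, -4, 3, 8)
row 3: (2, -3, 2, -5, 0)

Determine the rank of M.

Row reduce to echelon form.
R2 ← R2 − (4/3)·R1: [0, 65/3, -16, -43/3, 16]
R3 ← R3 − (2/3)·R1: [0, 19/3, -4, -41/3, 4]
R3 ← R3 − (19/65)·R2: [0, 0, 44/65, -616/65, -44/65]
Echelon form has 3 nonzero rows, so rank(M) = 3.

3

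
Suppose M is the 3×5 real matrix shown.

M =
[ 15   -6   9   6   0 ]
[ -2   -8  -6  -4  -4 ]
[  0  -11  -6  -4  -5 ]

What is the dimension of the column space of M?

2

Row reduce to echelon form.
R2 ← R2 + (2/15)·R1: [0, -44/5, -24/5, -16/5, -4]
R3 ← R3 − (5/4)·R2: [0, 0, 0, 0, 0]
Echelon form has 2 nonzero rows, so rank(M) = 2.
The column space has dimension equal to the rank: 2.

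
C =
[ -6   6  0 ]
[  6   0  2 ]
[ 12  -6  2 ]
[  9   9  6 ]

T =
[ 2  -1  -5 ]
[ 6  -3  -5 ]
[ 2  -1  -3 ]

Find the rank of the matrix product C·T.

2

First compute CT:
[[ 24, -12,   0],
 [ 16,  -8, -36],
 [ -8,   4, -36],
 [ 84, -42, -108]]
Now row reduce the product.
R2 ← R2 − (2/3)·R1: [0, 0, -36]
R3 ← R3 + (1/3)·R1: [0, 0, -36]
R4 ← R4 − (7/2)·R1: [0, 0, -108]
R3 ← R3 − R2: [0, 0, 0]
R4 ← R4 − (3)·R2: [0, 0, 0]
2 nonzero rows, so rank(CT) = 2.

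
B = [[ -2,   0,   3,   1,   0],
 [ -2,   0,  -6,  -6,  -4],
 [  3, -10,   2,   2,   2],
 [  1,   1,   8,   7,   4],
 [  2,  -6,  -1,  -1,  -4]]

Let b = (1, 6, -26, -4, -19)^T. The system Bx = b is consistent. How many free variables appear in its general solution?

1

Row reduce the augmented matrix [B | b].
R2 ← R2 − R1: [0, 0, -9, -7, -4, 5]
R3 ← R3 + (3/2)·R1: [0, -10, 13/2, 7/2, 2, -49/2]
R4 ← R4 + (1/2)·R1: [0, 1, 19/2, 15/2, 4, -7/2]
R5 ← R5 + R1: [0, -6, 2, 0, -4, -18]
Swap R2 ↔ R3
R4 ← R4 + (1/10)·R2: [0, 0, 203/20, 157/20, 21/5, -119/20]
R5 ← R5 − (3/5)·R2: [0, 0, -19/10, -21/10, -26/5, -33/10]
R4 ← R4 + (203/180)·R3: [0, 0, 0, -2/45, -14/45, -14/45]
R5 ← R5 − (19/90)·R3: [0, 0, 0, -28/45, -196/45, -196/45]
R5 ← R5 − (14)·R4: [0, 0, 0, 0, 0, 0]
The echelon form has 4 nonzero rows, and every pivot lies in the first 5 columns, so rank(B) = rank([B|b]) = 4.
The system is consistent.
Free variables = (unknowns) − (rank) = 5 − 4 = 1.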